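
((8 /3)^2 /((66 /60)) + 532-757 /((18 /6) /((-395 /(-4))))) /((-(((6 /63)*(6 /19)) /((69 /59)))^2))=90339582591503 /2450624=36863910.00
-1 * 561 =-561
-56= -56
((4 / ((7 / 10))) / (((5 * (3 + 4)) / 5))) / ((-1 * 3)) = -40 / 147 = -0.27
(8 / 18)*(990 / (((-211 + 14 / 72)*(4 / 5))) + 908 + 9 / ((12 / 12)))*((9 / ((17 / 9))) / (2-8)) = -2440434 / 7589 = -321.58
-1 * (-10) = 10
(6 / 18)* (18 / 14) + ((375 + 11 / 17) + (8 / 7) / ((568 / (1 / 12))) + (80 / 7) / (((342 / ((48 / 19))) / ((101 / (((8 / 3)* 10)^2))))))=68826073591 / 183005340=376.09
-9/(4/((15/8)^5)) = -6834375/131072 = -52.14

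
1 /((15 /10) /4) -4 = -4 /3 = -1.33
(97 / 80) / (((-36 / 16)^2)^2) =1552 / 32805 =0.05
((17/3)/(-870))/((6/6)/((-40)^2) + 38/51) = -46240/5294037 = -0.01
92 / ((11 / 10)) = 920 / 11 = 83.64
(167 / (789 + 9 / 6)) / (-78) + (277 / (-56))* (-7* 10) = 346.25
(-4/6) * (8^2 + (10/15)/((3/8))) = -1184/27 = -43.85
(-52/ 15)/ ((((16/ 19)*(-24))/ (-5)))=-247/ 288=-0.86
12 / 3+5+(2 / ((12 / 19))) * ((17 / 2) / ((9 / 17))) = 6463 / 108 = 59.84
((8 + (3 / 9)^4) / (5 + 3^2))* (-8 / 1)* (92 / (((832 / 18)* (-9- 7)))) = 14927 / 26208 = 0.57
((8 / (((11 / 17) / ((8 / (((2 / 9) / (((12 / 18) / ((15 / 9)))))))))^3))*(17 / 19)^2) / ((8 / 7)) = 3709711498752 / 60061375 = 61765.34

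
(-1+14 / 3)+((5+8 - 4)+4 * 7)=122 / 3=40.67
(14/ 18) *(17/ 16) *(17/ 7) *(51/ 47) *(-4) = -4913/ 564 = -8.71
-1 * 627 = -627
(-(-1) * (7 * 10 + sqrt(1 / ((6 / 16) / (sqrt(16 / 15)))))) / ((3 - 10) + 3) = -35 / 2 - sqrt(2) * 3^(1 / 4) * 5^(3 / 4) / 15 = -17.91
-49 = -49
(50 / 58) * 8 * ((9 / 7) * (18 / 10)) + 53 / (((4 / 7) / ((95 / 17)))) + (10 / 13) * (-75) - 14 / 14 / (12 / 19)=63928937 / 134589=474.99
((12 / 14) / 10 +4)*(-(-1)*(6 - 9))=-429 / 35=-12.26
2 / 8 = 1 / 4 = 0.25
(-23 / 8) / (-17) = 23 / 136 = 0.17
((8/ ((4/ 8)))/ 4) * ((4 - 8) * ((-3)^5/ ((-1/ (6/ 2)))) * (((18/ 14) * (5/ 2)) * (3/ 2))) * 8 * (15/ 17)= -47239200/ 119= -396968.07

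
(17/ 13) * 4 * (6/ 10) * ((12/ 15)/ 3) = 272/ 325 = 0.84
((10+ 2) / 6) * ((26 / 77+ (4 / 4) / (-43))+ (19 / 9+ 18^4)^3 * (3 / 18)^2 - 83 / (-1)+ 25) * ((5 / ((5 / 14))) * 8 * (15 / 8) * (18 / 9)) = 27924343494339311944730 / 1034451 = 26994360771403683.64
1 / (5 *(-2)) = -1 / 10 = -0.10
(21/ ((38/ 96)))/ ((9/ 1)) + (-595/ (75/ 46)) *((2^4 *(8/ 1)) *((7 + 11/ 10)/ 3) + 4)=-181794088/ 1425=-127574.80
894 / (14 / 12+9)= 5364 / 61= 87.93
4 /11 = 0.36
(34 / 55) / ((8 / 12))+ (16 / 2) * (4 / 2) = 931 / 55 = 16.93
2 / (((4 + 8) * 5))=1 / 30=0.03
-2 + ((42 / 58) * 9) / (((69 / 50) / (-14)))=-45434 / 667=-68.12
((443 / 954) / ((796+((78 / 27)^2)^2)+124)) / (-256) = -322947 / 176196653056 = -0.00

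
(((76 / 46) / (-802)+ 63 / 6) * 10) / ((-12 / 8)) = -1936450 / 27669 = -69.99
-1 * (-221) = 221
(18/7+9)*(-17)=-196.71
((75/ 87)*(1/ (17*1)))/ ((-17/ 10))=-250/ 8381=-0.03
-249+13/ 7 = -1730/ 7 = -247.14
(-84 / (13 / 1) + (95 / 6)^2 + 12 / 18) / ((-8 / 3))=-114613 / 1248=-91.84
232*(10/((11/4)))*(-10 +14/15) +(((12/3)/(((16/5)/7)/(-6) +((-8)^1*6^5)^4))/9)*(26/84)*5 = -595363758027130649095289353/77835810784163093544564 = -7648.97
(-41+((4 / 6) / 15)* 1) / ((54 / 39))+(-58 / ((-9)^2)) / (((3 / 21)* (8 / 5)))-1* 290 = -522793 / 1620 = -322.71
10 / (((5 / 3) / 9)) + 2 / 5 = 272 / 5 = 54.40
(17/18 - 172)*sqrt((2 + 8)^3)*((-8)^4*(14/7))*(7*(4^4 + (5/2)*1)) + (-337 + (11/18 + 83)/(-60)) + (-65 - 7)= -80183630693.53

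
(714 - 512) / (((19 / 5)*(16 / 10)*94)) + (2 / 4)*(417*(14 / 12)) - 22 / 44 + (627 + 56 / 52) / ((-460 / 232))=-6841489 / 92872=-73.67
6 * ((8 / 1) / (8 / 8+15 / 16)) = 768 / 31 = 24.77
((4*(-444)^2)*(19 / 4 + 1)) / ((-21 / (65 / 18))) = -16373240 / 21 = -779678.10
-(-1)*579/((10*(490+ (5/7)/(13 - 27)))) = 9457/80025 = 0.12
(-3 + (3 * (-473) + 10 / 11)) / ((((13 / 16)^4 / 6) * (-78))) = 1024458752 / 4084223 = 250.83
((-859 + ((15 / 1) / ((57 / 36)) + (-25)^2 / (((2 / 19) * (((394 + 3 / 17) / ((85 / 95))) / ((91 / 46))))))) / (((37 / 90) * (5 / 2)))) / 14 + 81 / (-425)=-36990117221121 / 644673390550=-57.38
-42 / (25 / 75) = -126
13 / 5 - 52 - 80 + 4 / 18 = -5813 / 45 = -129.18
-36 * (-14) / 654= 84 / 109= 0.77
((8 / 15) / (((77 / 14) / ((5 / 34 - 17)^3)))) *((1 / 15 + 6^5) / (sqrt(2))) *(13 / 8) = -31696838211129 *sqrt(2) / 10808600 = -4147262.22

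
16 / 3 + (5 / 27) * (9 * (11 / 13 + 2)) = 131 / 13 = 10.08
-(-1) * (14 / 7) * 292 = 584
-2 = -2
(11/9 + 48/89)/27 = 1411/21627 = 0.07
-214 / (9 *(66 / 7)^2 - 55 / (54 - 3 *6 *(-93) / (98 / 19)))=-194504814 / 727062941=-0.27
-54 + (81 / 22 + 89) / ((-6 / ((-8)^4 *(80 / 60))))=-84415.05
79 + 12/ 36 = 238/ 3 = 79.33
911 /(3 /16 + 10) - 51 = 6263 /163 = 38.42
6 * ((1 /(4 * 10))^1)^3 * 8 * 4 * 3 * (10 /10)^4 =9 /1000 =0.01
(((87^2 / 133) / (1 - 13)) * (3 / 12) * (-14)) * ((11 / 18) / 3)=9251 / 2736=3.38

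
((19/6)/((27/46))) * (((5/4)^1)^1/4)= 2185/1296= 1.69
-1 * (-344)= 344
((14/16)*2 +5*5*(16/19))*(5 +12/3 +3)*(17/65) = 88383/1235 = 71.57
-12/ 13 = -0.92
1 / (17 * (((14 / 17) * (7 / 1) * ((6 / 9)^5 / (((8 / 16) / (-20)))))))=-243 / 125440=-0.00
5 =5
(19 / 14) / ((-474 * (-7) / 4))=19 / 11613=0.00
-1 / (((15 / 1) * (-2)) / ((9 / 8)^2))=27 / 640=0.04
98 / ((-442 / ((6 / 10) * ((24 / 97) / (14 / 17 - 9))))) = 3528 / 876395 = 0.00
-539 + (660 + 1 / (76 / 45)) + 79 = 15245 / 76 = 200.59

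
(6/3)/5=2/5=0.40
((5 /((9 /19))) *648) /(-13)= -6840 /13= -526.15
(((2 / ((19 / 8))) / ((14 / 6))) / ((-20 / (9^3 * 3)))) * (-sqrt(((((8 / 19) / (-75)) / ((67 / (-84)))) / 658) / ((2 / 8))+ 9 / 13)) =26244 * sqrt(10471411673021) / 2586194975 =32.84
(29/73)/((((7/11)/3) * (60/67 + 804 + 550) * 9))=21373/139162674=0.00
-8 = -8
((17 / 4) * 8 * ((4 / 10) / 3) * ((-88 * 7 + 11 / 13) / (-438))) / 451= 24718 / 1750905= 0.01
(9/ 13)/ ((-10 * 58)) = -9/ 7540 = -0.00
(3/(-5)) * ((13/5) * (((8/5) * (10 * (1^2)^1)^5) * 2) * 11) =-5491200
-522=-522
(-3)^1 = -3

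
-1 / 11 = -0.09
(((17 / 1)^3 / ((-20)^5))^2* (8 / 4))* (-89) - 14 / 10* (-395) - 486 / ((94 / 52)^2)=4572365174529797031 / 11310080000000000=404.27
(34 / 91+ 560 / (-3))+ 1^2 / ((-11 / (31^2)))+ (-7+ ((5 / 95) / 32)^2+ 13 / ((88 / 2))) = -311229267781 / 1110100992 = -280.36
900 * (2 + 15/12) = 2925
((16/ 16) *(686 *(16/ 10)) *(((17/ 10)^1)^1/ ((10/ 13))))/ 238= 1274/ 125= 10.19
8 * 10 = 80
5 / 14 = 0.36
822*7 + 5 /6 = 34529 /6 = 5754.83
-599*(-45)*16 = 431280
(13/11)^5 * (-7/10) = -2599051/1610510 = -1.61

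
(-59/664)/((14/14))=-59/664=-0.09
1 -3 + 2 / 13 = -24 / 13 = -1.85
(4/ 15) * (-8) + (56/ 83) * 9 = 4904/ 1245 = 3.94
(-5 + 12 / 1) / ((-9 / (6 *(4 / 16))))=-7 / 6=-1.17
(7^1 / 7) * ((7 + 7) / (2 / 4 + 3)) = 4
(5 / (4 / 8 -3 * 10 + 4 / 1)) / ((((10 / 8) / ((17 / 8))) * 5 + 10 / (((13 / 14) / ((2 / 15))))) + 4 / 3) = -65 / 1893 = -0.03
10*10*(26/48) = 325/6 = 54.17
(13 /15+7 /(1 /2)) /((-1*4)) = -223 /60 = -3.72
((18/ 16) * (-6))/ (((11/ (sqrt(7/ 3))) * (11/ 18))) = -81 * sqrt(21)/ 242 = -1.53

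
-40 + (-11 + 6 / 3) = -49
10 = 10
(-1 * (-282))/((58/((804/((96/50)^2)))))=1060.41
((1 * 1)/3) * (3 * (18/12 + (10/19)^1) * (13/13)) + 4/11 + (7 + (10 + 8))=11449/418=27.39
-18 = -18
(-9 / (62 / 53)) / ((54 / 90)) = -795 / 62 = -12.82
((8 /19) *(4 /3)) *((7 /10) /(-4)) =-28 /285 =-0.10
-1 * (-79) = 79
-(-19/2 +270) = -521/2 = -260.50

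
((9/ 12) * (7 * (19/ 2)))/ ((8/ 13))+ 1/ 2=5219/ 64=81.55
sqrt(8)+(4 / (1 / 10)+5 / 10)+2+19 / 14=2 * sqrt(2)+307 / 7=46.69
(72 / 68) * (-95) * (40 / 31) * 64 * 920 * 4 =-16109568000 / 527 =-30568440.23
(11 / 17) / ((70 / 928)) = 5104 / 595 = 8.58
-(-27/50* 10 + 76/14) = -1/35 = -0.03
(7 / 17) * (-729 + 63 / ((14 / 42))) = -222.35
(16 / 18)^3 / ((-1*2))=-256 / 729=-0.35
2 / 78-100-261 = -14078 / 39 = -360.97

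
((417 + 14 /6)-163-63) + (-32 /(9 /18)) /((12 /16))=108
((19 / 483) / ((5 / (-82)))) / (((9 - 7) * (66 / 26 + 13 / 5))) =-10127 / 161322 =-0.06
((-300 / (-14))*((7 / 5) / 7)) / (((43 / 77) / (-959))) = -316470 / 43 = -7359.77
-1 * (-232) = 232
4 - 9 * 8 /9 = -4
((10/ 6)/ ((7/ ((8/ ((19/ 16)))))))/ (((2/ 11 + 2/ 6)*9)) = 7040/ 20349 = 0.35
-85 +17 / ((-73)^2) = -452948 / 5329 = -85.00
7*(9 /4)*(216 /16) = 1701 /8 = 212.62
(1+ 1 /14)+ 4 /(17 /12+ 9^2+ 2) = 15867 /14182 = 1.12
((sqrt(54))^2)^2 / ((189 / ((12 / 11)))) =1296 / 77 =16.83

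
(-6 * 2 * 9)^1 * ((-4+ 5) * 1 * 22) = -2376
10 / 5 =2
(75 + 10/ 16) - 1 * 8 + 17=677/ 8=84.62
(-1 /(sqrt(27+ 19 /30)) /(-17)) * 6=6 * sqrt(24870) /14093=0.07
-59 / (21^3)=-59 / 9261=-0.01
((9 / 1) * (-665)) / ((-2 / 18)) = 53865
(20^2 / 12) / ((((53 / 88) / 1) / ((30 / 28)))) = 59.30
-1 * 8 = -8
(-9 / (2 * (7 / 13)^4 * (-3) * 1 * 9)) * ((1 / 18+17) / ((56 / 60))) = 43841135 / 1210104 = 36.23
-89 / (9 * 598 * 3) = -0.01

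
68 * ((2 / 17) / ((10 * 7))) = 4 / 35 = 0.11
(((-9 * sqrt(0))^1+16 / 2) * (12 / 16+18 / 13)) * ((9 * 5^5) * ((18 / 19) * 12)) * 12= 16183800000 / 247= 65521457.49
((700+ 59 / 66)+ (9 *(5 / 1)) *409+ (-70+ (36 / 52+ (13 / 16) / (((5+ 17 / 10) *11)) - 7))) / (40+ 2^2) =4375741715 / 10117536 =432.49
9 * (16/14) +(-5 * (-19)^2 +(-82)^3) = -3872139/7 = -553162.71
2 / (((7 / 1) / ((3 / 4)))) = 3 / 14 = 0.21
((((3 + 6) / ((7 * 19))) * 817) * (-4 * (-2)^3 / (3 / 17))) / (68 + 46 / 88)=146.30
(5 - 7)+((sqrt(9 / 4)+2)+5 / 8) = 17 / 8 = 2.12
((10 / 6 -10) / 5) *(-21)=35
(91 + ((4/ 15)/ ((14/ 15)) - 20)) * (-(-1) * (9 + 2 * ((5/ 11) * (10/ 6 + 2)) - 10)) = 499/ 3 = 166.33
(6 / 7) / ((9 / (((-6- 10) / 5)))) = -32 / 105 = -0.30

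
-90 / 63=-10 / 7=-1.43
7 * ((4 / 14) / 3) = 2 / 3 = 0.67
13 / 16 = 0.81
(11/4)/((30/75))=55/8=6.88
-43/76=-0.57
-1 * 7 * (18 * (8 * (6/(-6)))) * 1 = 1008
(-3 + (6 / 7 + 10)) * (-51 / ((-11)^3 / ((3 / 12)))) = 255 / 3388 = 0.08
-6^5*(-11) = 85536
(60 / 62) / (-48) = -5 / 248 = -0.02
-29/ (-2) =29/ 2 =14.50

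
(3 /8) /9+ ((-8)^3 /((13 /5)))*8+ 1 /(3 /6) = -490883 /312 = -1573.34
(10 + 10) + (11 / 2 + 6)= 63 / 2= 31.50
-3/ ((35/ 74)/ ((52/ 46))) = -5772/ 805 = -7.17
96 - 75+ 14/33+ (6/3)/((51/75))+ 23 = 26572/561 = 47.37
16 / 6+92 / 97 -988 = -286456 / 291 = -984.38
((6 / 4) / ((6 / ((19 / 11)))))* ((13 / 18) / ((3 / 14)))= 1729 / 1188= 1.46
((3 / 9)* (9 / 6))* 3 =3 / 2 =1.50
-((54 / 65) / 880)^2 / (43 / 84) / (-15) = 5103 / 43965350000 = 0.00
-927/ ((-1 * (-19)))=-927/ 19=-48.79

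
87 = 87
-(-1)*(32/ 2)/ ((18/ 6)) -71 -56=-365/ 3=-121.67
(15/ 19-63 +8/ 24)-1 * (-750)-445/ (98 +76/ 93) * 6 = 34630570/ 52383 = 661.10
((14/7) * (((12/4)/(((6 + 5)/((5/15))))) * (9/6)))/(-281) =-0.00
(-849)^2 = 720801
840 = 840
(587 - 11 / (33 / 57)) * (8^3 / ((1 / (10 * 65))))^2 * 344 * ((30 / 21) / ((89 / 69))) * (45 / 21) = 51360314761304288.01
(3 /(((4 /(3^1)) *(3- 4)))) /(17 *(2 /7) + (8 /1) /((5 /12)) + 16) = -315 /5608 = -0.06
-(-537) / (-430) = -537 / 430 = -1.25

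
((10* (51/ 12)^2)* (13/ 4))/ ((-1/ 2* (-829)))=18785/ 13264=1.42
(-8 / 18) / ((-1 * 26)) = 2 / 117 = 0.02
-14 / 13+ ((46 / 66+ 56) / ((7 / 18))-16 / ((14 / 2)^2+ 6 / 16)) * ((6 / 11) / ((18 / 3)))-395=-1665157803 / 4349345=-382.85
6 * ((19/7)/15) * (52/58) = 0.97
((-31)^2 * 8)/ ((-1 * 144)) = -961/ 18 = -53.39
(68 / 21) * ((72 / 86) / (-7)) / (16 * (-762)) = 17 / 535178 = 0.00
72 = 72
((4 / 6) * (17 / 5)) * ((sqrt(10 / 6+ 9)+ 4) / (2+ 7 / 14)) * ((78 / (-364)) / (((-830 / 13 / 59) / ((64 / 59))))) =56576 * sqrt(6) / 217875+ 56576 / 72625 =1.42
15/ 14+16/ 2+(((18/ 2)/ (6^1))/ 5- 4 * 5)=-372/ 35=-10.63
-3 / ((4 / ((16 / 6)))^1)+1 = -1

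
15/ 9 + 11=38/ 3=12.67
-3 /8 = -0.38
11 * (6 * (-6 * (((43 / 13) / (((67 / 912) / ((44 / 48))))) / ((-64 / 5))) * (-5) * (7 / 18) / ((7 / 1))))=-2471425 / 6968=-354.68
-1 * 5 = -5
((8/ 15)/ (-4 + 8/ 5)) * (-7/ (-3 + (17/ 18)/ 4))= -112/ 199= -0.56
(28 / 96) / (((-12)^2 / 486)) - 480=-30657 / 64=-479.02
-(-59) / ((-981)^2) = 0.00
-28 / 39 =-0.72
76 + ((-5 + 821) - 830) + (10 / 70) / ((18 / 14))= 559 / 9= 62.11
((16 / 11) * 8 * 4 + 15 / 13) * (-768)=-5238528 / 143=-36633.06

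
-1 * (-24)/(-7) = -24/7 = -3.43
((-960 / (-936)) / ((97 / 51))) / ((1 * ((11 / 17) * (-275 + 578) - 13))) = 0.00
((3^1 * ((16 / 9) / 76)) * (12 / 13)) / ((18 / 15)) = 40 / 741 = 0.05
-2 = -2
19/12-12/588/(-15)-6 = -4327/980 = -4.42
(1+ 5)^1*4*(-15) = -360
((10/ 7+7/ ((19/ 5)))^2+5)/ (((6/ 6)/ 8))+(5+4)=2380561/ 17689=134.58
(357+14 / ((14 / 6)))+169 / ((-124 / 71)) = 33013 / 124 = 266.23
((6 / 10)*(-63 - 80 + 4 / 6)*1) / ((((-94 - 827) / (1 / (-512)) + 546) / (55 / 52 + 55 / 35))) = -1769 / 3719560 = -0.00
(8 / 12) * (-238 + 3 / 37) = -17606 / 111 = -158.61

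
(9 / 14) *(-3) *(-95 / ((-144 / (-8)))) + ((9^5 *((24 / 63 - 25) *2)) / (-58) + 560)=41167429 / 812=50698.80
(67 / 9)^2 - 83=-27.58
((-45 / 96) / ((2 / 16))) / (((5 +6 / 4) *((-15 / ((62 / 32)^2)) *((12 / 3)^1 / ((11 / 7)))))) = 10571 / 186368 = 0.06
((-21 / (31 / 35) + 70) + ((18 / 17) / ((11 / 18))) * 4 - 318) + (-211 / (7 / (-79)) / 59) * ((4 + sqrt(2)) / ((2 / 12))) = 100014 * sqrt(2) / 413 + 1685200607 / 2394161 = 1046.35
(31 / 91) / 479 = 31 / 43589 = 0.00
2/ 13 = 0.15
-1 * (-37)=37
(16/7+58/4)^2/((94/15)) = 17625/392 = 44.96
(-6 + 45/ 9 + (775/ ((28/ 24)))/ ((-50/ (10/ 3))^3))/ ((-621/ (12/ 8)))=377/ 130410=0.00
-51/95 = -0.54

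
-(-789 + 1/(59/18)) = 46533/59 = 788.69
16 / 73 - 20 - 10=-2174 / 73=-29.78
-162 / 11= -14.73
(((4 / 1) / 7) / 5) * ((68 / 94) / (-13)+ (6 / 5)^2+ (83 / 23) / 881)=1718996892 / 10833106375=0.16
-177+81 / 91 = -16026 / 91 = -176.11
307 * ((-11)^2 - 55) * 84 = 1702008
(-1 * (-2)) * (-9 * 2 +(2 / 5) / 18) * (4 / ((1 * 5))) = -6472 / 225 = -28.76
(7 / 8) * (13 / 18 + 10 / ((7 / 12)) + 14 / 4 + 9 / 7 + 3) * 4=89.78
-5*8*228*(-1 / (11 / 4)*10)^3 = 583680000 / 1331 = 438527.42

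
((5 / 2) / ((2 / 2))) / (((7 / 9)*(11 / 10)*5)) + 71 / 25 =6592 / 1925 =3.42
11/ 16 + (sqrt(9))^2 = 155/ 16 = 9.69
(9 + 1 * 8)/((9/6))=34/3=11.33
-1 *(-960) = 960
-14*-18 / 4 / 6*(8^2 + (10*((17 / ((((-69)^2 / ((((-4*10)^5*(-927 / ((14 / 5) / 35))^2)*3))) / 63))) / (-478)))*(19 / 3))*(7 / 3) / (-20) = -952042005810049560952 / 632155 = -1506026221116734.92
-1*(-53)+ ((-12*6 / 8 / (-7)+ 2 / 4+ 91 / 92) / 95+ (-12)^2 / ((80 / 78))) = 11833999 / 61180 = 193.43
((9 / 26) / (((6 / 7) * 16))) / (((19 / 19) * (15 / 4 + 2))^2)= 21 / 27508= 0.00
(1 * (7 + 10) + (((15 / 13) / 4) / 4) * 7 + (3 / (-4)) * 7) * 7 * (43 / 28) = 109607 / 832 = 131.74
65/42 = 1.55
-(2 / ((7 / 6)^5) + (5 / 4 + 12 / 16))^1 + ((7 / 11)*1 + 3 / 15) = -1931008 / 924385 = -2.09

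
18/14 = 9/7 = 1.29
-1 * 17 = -17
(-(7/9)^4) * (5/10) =-2401/13122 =-0.18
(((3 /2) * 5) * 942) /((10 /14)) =9891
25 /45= 5 /9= 0.56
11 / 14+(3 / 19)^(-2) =5153 / 126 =40.90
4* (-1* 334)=-1336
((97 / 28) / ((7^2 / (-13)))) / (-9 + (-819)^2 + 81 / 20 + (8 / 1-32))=-6305 / 4601221863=-0.00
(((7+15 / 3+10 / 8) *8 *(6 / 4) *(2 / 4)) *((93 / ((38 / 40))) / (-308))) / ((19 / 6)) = -221805 / 27797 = -7.98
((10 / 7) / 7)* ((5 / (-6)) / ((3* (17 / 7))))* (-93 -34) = 3175 / 1071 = 2.96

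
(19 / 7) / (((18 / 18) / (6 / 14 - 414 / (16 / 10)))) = -137427 / 196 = -701.16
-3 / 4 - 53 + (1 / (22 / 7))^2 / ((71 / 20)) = -1846085 / 34364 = -53.72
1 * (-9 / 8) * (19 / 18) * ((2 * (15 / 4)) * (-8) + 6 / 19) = 567 / 8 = 70.88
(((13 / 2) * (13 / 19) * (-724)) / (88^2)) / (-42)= 30589 / 3089856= 0.01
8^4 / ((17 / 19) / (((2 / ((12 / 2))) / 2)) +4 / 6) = 29184 / 43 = 678.70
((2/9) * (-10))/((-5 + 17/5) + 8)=-25/72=-0.35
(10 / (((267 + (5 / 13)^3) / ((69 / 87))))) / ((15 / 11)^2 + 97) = 30571255 / 101766691076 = 0.00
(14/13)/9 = 14/117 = 0.12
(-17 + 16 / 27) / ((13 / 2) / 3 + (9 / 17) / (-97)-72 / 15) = 7305070 / 1174869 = 6.22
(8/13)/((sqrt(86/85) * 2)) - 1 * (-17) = 2 * sqrt(7310)/559 + 17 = 17.31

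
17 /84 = 0.20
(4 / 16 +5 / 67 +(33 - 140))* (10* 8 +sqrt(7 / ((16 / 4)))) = -571780 / 67 - 28589* sqrt(7) / 536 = -8675.15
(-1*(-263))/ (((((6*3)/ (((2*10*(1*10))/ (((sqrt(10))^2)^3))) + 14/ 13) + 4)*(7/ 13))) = 44447/ 8652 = 5.14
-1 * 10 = -10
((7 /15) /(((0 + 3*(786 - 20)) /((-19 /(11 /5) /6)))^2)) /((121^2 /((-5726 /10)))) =-7234801 /1010368772824752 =-0.00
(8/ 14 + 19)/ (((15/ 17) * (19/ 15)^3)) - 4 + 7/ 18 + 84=78907261/ 864234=91.30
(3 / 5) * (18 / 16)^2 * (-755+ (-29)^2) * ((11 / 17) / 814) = 10449 / 201280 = 0.05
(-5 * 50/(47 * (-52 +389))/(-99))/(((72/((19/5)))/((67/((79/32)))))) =254600/1114891371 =0.00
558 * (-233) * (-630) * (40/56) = 58506300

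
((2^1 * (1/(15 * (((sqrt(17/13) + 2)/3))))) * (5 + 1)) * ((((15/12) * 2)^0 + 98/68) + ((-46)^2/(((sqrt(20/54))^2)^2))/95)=2076191364/7065625 - 79853514 * sqrt(221)/7065625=125.83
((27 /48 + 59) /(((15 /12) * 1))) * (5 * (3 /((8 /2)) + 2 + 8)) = 40979 /16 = 2561.19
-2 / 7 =-0.29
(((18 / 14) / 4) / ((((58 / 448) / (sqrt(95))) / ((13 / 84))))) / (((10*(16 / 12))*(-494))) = -9*sqrt(95) / 154280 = -0.00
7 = 7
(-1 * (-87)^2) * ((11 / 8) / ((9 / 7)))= -64757 / 8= -8094.62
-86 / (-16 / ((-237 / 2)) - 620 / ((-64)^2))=20871168 / 3967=5261.20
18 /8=9 /4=2.25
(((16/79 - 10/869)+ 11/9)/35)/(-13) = -0.00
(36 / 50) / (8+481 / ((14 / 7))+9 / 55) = 396 / 136765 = 0.00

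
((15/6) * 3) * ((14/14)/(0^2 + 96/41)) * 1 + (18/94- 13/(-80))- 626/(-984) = 7757257/1849920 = 4.19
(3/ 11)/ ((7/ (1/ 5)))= 3/ 385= 0.01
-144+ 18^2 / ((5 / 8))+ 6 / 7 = 375.26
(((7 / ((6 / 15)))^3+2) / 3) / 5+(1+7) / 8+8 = 14657 / 40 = 366.42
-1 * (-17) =17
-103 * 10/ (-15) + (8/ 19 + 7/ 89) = 350881/ 5073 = 69.17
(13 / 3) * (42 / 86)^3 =40131 / 79507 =0.50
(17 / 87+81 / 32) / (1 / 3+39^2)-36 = -152466521 / 4235392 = -36.00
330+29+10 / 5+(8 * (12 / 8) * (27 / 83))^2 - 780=-2781515 / 6889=-403.76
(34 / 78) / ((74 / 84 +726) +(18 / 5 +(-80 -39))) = 1190 / 1669343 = 0.00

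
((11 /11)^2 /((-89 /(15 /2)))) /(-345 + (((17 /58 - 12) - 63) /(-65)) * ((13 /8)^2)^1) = 139200 /564871519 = 0.00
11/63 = 0.17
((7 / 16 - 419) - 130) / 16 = -8777 / 256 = -34.29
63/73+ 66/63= 2929/1533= 1.91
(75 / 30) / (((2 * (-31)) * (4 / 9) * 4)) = -45 / 1984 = -0.02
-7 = -7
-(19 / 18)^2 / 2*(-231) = 27797 / 216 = 128.69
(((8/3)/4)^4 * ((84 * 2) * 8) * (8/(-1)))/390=-28672/5265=-5.45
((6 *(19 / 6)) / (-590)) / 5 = -19 / 2950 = -0.01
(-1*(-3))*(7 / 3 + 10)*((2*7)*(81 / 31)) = 41958 / 31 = 1353.48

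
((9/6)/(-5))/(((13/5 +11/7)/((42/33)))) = -147/1606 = -0.09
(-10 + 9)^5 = -1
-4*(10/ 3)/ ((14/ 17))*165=-18700/ 7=-2671.43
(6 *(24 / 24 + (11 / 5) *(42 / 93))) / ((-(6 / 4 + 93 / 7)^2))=-0.05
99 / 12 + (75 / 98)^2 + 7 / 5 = 245759 / 24010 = 10.24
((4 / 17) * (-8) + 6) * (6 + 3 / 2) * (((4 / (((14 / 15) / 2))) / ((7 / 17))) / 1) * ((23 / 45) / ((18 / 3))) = 1150 / 21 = 54.76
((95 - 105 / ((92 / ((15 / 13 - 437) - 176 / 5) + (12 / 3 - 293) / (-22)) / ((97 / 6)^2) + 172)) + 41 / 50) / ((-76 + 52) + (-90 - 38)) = -7209666423651 / 11510058058600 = -0.63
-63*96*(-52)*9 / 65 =217728 / 5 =43545.60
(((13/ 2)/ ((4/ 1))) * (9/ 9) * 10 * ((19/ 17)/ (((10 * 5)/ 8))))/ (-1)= -247/ 85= -2.91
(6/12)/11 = 0.05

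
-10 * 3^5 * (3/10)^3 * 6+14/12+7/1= -28912/75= -385.49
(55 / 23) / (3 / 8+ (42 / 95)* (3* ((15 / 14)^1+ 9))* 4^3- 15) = 41800 / 14688099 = 0.00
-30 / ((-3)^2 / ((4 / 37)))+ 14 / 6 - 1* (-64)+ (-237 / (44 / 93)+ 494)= 96119 / 1628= 59.04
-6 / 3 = -2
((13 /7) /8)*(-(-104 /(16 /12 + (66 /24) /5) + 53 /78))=480731 /37968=12.66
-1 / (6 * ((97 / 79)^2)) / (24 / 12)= -6241 / 112908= -0.06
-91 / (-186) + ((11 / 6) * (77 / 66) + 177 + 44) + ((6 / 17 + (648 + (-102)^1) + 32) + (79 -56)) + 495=25042681 / 18972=1319.98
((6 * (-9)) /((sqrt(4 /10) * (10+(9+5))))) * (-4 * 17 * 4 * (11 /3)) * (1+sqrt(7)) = 1122 * sqrt(10)+1122 * sqrt(70) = 12935.40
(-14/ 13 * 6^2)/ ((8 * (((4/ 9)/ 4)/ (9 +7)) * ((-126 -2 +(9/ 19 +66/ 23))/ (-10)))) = -7928928/ 141635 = -55.98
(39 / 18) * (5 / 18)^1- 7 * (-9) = 6869 / 108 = 63.60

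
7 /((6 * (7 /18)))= 3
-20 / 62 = -10 / 31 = -0.32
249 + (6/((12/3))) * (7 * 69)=1947/2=973.50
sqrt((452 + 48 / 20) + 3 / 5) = sqrt(455) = 21.33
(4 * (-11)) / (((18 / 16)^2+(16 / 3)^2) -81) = 25344 / 29543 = 0.86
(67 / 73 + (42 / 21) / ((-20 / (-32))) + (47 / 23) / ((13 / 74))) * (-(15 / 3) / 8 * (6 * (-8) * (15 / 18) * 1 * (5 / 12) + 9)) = 1718867 / 22776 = 75.47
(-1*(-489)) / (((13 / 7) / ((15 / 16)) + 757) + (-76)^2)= 51345 / 686173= 0.07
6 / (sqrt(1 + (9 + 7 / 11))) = 2*sqrt(143) / 13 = 1.84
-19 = -19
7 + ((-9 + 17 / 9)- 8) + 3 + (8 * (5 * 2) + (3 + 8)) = 85.89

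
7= 7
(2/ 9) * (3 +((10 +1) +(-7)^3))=-658/ 9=-73.11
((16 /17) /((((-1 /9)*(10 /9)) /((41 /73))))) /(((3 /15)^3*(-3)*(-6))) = -36900 /1241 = -29.73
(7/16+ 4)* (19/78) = 1349/1248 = 1.08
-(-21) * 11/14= 33/2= 16.50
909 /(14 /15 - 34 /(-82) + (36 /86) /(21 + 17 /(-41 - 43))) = 41995268235 /63205189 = 664.43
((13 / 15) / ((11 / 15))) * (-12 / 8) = -39 / 22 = -1.77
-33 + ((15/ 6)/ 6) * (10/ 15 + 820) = 5561/ 18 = 308.94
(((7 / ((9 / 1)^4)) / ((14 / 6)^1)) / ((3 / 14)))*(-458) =-6412 / 6561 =-0.98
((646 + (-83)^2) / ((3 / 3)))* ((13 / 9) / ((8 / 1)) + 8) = 4438115 / 72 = 61640.49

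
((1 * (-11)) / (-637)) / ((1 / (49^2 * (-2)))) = -1078 / 13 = -82.92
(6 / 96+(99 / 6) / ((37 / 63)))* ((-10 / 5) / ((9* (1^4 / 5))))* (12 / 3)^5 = -10668160 / 333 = -32036.52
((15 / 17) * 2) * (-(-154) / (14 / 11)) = 3630 / 17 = 213.53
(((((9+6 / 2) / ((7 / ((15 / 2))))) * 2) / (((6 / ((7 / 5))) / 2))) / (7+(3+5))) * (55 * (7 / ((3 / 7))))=718.67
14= 14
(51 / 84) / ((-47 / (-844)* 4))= 3587 / 1316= 2.73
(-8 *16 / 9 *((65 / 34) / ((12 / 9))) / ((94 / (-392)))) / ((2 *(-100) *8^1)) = -0.05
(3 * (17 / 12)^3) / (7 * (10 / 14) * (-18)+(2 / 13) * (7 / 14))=-63869 / 673344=-0.09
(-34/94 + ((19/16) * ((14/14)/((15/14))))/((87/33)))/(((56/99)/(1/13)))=316833/39690560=0.01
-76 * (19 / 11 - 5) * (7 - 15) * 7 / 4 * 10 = -34821.82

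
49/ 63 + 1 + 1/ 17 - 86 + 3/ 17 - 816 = -137698/ 153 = -899.99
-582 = -582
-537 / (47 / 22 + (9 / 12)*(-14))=5907 / 92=64.21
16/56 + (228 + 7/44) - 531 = -93187/308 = -302.56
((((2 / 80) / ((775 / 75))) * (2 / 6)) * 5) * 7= 0.03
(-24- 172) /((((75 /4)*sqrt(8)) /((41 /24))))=-2009*sqrt(2) /450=-6.31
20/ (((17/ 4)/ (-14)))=-1120/ 17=-65.88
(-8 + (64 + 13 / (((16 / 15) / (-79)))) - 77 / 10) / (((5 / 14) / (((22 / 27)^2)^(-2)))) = -24742298637 / 4259200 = -5809.14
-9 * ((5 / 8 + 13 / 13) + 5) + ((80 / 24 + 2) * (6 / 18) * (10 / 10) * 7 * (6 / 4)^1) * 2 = -535 / 24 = -22.29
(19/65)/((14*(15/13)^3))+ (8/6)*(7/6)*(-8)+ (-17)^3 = -1163633039/236250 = -4925.43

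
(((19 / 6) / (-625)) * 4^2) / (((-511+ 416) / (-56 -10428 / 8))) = -10876 / 9375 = -1.16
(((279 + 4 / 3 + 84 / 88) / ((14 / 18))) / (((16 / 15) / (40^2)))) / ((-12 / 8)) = -27847500 / 77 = -361655.84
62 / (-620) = -1 / 10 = -0.10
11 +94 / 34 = 234 / 17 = 13.76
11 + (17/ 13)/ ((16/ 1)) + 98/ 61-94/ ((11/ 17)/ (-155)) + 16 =3146694687/ 139568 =22545.96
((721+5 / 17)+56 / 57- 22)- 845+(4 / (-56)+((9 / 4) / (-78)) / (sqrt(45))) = -1964287 / 13566- sqrt(5) / 520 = -144.80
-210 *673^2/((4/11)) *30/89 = -7846994925/89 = -88168482.30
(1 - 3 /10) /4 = 7 /40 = 0.18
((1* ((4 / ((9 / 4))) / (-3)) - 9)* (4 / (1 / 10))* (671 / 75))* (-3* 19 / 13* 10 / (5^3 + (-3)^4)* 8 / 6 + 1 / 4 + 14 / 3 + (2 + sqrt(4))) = -48213587114 / 1626885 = -29635.52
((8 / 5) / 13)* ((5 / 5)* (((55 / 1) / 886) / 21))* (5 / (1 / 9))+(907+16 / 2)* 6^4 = 47804768580 / 40313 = 1185840.02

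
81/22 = 3.68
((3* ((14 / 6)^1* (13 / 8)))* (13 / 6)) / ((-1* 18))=-1183 / 864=-1.37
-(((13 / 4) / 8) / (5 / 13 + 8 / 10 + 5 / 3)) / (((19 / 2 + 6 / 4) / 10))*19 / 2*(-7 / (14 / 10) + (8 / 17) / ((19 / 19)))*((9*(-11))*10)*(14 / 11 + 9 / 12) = -6751528875 / 604928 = -11160.88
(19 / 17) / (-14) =-19 / 238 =-0.08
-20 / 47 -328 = -15436 / 47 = -328.43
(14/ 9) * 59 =826/ 9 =91.78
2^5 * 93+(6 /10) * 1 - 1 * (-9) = 14928 /5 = 2985.60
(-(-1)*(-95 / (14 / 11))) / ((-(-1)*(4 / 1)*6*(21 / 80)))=-5225 / 441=-11.85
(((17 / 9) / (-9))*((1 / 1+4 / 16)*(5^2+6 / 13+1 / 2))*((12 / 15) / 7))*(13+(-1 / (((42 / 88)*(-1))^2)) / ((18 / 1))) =-21517325 / 2167074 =-9.93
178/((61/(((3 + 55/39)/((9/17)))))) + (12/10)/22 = 28690193/1177605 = 24.36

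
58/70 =29/35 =0.83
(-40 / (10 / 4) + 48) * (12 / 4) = 96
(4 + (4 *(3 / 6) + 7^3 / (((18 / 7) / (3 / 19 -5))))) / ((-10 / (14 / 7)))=127.98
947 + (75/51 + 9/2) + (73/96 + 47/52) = 20253533/21216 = 954.63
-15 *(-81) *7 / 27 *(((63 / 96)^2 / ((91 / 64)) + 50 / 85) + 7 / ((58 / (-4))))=13190625 / 102544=128.63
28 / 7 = 4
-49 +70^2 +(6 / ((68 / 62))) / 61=5030580 / 1037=4851.09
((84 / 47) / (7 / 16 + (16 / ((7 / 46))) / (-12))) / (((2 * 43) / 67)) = -945504 / 5652737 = -0.17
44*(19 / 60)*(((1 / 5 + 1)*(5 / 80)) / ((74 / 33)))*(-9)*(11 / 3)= -227601 / 14800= -15.38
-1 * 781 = -781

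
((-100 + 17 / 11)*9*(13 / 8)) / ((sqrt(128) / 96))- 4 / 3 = -380133*sqrt(2) / 44- 4 / 3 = -12219.27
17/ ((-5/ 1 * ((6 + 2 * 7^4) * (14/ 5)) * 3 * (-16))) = 17/ 3230976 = 0.00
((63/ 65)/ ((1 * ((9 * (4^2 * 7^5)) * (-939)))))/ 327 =-1/ 766723623120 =-0.00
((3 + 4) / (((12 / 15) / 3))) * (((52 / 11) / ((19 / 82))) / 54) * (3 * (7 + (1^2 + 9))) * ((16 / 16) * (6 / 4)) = 317135 / 418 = 758.70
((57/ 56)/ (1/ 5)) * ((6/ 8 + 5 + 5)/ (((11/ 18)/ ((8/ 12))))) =36765/ 616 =59.68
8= 8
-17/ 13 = -1.31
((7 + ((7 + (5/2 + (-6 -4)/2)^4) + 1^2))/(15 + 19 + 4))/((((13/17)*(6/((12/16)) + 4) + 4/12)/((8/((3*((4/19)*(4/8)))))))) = 2941/776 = 3.79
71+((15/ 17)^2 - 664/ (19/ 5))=-565344/ 5491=-102.96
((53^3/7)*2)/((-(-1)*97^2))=297754/65863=4.52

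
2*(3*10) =60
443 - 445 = -2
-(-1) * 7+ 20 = 27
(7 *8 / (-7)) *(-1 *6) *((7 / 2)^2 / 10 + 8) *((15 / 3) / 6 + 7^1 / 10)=16974 / 25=678.96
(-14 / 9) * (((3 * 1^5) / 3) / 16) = -7 / 72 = -0.10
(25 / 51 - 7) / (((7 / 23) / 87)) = -221444 / 119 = -1860.87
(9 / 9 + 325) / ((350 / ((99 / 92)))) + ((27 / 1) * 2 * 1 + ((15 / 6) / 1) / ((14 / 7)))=452831 / 8050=56.25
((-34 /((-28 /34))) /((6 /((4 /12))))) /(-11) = -289 /1386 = -0.21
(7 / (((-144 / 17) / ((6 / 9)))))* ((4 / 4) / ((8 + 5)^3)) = -119 / 474552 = -0.00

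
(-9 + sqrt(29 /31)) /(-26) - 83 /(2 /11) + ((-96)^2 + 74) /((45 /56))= 11104.70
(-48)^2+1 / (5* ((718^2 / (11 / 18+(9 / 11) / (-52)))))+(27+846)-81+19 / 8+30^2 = 10611357592591 / 2653917552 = 3998.38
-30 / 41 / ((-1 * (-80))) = -3 / 328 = -0.01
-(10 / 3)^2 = -100 / 9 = -11.11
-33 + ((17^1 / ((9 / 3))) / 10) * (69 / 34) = -637 / 20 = -31.85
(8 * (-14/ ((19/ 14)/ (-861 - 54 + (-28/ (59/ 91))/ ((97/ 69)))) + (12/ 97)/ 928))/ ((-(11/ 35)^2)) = -301485608562075/ 381558133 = -790143.32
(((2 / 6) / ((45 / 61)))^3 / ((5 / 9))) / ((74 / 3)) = 0.01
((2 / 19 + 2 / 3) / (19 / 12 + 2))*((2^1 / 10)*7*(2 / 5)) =2464 / 20425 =0.12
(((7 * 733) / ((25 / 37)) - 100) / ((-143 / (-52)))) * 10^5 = 2997552000 / 11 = 272504727.27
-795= -795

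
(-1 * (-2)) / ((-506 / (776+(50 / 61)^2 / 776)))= -560174849 / 182634122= -3.07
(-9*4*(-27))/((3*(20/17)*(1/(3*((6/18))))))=1377/5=275.40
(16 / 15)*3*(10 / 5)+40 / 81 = 2792 / 405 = 6.89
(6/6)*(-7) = -7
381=381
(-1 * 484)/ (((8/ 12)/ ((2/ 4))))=-363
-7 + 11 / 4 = -17 / 4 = -4.25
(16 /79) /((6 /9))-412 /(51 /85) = -162668 /237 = -686.36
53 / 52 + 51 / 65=469 / 260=1.80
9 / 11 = 0.82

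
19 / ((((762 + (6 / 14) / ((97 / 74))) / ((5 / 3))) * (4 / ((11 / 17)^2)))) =1561021 / 359021232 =0.00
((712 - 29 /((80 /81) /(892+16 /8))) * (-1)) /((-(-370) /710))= 72528133 /1480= 49005.50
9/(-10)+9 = 81/10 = 8.10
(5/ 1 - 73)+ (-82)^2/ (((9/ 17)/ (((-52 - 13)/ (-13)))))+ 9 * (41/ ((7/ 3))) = 4006459/ 63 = 63594.59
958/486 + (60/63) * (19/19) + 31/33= 3.86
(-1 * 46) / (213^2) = -46 / 45369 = -0.00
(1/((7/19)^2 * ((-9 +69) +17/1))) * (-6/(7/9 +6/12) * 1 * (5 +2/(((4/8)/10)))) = -1754460/86779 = -20.22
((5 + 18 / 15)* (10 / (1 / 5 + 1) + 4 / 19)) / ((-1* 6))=-15097 / 1710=-8.83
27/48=9/16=0.56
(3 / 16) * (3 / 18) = 0.03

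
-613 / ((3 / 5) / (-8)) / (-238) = -12260 / 357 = -34.34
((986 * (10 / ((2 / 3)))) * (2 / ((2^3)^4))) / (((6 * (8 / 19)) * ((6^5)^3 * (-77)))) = -46835 / 593170330621575168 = -0.00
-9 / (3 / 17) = -51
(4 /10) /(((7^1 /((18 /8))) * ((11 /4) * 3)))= 6 /385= 0.02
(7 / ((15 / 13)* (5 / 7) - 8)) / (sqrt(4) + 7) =-637 / 5877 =-0.11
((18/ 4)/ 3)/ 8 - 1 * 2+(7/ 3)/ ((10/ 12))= 79/ 80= 0.99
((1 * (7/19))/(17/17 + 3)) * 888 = 1554/19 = 81.79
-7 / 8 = -0.88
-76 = -76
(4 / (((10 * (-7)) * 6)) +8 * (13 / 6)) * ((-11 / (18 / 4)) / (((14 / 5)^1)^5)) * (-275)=3439046875 / 50824368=67.67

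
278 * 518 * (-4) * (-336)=193541376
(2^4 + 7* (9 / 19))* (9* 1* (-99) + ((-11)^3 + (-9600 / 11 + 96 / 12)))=-12461118 / 209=-59622.57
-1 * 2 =-2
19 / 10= 1.90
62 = 62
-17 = -17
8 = 8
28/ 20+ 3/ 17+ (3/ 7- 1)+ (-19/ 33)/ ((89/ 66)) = 30612/ 52955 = 0.58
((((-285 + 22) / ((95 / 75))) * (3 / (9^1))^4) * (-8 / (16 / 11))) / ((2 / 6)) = 14465 / 342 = 42.30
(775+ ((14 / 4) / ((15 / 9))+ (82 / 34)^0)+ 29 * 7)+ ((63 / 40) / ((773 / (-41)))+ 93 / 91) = 982.04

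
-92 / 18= -46 / 9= -5.11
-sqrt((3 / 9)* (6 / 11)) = -sqrt(22) / 11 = -0.43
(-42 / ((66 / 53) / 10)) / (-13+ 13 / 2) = 7420 / 143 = 51.89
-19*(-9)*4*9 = 6156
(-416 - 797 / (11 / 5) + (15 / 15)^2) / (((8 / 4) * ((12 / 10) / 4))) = -14250 / 11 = -1295.45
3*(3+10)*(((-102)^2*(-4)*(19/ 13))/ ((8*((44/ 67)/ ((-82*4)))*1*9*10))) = 1645502.95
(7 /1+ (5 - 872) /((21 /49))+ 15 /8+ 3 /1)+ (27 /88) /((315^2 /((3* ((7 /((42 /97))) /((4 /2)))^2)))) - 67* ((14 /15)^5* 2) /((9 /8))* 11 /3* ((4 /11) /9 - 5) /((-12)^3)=-691601098032250369 /343736038800000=-2012.01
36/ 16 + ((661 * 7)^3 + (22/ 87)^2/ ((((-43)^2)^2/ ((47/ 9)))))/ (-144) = -23070304890734541834587/ 33536468580624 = -687916941.38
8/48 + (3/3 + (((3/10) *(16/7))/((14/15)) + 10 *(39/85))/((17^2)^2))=487037555/417437958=1.17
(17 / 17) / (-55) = -1 / 55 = -0.02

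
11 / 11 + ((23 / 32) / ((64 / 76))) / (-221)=1.00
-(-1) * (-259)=-259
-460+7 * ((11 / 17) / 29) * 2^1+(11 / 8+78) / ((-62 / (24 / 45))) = -42215047 / 91698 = -460.37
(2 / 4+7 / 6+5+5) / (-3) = -35 / 9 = -3.89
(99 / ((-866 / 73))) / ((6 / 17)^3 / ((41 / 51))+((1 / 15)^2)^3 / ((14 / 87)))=-2275957215984375 / 14914942037893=-152.60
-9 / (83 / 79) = -711 / 83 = -8.57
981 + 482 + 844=2307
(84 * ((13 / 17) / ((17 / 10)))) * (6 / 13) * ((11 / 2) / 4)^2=38115 / 1156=32.97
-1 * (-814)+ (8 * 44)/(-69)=808.90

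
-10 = -10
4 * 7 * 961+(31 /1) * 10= 27218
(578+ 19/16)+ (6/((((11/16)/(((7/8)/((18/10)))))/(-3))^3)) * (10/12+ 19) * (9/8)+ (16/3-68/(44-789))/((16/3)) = -33201586273/47596560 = -697.56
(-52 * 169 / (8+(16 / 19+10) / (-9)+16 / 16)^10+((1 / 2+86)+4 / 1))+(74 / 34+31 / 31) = 56417116007268868614274359815723873 / 602254995736803615102636435917266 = 93.68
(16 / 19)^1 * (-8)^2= 1024 / 19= 53.89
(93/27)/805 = 31/7245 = 0.00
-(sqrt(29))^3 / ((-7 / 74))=2146*sqrt(29) / 7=1650.94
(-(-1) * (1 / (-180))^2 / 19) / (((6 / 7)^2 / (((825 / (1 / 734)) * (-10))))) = -989065 / 73872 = -13.39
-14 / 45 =-0.31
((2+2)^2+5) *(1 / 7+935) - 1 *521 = 19117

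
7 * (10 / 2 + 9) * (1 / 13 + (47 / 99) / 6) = 59045 / 3861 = 15.29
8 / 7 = 1.14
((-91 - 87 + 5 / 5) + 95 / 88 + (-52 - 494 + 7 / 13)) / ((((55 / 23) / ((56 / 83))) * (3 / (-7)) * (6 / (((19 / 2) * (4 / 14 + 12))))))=36184118719 / 3916770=9238.25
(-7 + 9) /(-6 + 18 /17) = -17 /42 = -0.40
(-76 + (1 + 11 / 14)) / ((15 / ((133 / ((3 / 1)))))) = -19741 / 90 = -219.34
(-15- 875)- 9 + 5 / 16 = -14379 / 16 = -898.69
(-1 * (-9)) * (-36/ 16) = -81/ 4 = -20.25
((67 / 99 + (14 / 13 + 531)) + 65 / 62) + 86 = 49456487 / 79794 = 619.80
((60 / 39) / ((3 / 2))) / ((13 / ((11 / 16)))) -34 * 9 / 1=-310229 / 1014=-305.95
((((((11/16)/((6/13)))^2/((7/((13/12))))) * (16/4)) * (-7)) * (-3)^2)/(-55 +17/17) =1.60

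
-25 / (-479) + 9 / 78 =2087 / 12454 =0.17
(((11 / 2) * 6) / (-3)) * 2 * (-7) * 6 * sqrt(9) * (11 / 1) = 30492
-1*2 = -2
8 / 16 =1 / 2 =0.50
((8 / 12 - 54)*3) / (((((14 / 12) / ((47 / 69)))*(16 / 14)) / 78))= -146640 / 23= -6375.65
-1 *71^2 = -5041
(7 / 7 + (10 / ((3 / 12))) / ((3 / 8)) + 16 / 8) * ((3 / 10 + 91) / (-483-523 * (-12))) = 300377 / 173790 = 1.73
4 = 4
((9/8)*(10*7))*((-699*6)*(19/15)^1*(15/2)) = -12550545/4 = -3137636.25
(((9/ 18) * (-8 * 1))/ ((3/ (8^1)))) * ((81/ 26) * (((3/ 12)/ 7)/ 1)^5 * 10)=-0.00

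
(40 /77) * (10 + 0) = 400 /77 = 5.19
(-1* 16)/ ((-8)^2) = -1/ 4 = -0.25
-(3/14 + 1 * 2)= -31/14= -2.21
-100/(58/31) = -1550/29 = -53.45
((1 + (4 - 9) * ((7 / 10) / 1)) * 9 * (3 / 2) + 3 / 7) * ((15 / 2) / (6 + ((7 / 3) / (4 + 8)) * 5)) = -125955 / 3514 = -35.84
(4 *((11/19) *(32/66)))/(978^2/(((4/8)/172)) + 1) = 64/18754738329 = 0.00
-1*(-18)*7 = 126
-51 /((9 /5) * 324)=-85 /972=-0.09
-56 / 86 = -28 / 43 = -0.65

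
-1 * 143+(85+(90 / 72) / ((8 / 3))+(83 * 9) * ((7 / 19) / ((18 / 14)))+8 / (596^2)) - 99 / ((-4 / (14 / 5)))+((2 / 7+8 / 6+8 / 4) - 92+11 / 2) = 142.94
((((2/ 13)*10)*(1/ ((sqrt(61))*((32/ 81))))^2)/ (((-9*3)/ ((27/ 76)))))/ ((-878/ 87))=2854035/ 13546317824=0.00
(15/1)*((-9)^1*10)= -1350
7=7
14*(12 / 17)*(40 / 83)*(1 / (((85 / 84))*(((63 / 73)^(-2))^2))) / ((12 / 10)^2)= 1235032142400 / 681188606867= 1.81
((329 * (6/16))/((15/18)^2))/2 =88.83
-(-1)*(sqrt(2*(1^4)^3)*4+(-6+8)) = 2+4*sqrt(2) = 7.66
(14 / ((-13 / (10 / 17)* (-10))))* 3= 42 / 221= 0.19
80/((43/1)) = 80/43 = 1.86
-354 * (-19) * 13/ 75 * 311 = 362576.24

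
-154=-154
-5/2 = -2.50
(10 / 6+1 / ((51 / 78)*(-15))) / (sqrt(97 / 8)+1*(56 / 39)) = -2323776 / 10408165+404586*sqrt(194) / 10408165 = 0.32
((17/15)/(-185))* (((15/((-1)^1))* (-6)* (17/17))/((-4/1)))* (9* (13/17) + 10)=861/370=2.33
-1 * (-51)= 51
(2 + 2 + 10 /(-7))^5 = 1889568 /16807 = 112.43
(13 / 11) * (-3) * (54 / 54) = -39 / 11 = -3.55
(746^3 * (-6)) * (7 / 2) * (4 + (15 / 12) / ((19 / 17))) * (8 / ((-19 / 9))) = 61046094351312 / 361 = 169102754435.77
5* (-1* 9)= -45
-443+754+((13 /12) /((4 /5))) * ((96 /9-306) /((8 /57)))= -487393 /192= -2538.51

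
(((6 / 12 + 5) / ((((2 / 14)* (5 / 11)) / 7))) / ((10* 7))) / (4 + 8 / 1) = 847 / 1200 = 0.71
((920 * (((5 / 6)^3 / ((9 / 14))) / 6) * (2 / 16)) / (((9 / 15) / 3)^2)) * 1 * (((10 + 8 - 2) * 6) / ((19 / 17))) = 171062500 / 4617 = 37050.57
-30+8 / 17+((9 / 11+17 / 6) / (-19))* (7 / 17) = -631195 / 21318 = -29.61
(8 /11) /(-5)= -8 /55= -0.15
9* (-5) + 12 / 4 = -42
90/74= 45/37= 1.22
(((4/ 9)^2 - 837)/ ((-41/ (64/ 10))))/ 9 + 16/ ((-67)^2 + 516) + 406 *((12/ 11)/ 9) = 9533499176/ 149594445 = 63.73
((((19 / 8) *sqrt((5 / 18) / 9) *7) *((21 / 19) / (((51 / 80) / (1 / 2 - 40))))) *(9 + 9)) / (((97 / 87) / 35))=-58935975 *sqrt(10) / 1649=-113021.17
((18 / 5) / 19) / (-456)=-3 / 7220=-0.00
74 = 74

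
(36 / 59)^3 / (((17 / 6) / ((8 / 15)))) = 746496 / 17457215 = 0.04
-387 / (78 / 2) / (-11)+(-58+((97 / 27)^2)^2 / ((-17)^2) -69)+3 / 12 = -11005281782533 / 87851448828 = -125.27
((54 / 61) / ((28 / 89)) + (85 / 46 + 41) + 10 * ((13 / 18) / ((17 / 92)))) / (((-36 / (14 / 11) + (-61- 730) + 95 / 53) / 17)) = -1.76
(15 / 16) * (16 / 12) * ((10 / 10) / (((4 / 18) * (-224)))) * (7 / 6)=-15 / 512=-0.03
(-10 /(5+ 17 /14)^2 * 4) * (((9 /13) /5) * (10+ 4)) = -21952 /10933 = -2.01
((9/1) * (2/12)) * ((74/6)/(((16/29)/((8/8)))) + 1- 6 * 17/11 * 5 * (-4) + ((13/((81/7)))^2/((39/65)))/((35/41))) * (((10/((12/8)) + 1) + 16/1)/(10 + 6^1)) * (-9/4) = -51964427069/49268736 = -1054.71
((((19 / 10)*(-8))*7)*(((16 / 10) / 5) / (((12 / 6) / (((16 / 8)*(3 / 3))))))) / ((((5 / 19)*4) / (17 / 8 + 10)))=-245119 / 625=-392.19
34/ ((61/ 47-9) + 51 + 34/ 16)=12784/ 17079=0.75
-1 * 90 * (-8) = 720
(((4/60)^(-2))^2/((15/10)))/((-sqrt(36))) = -5625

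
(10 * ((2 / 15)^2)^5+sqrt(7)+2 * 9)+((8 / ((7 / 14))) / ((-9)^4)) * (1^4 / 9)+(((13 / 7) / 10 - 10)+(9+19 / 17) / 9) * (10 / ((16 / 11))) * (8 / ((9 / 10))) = -7041400161865663 / 13724279296875+sqrt(7) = -510.42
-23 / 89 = -0.26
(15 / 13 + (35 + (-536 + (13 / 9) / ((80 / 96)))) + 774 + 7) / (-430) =-55163 / 83850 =-0.66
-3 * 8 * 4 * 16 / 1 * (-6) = 9216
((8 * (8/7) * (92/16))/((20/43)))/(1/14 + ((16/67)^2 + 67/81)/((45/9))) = 2876874408/6319031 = 455.27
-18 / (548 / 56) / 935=-252 / 128095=-0.00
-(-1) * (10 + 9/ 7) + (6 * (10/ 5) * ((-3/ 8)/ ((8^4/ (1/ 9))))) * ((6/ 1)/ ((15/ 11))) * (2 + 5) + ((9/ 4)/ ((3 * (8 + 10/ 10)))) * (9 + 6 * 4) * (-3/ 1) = 434661/ 143360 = 3.03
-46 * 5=-230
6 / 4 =3 / 2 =1.50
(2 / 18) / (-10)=-1 / 90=-0.01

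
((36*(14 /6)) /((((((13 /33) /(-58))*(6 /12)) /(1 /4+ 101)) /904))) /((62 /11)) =-161874100080 /403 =-401672704.91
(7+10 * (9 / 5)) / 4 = 25 / 4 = 6.25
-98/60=-49/30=-1.63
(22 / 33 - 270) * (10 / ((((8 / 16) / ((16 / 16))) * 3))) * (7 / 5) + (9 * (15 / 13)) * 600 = 434888 / 117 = 3716.99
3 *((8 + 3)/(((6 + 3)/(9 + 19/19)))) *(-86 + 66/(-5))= -10912/3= -3637.33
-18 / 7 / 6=-3 / 7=-0.43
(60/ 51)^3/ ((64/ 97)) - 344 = -1677947/ 4913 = -341.53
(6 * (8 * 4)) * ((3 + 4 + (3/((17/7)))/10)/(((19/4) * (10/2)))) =465024/8075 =57.59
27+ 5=32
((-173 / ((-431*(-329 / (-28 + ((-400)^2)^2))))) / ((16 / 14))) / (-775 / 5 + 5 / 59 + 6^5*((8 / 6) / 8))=-65324799928551 / 2727564536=-23949.86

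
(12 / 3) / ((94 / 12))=24 / 47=0.51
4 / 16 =0.25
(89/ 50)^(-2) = 2500/ 7921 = 0.32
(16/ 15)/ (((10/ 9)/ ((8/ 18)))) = 32/ 75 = 0.43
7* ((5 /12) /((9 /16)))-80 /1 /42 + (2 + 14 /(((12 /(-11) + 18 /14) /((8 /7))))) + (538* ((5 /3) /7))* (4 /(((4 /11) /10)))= 13398106 /945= 14177.89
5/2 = 2.50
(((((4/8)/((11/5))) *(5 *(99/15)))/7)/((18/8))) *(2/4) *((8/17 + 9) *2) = 230/51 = 4.51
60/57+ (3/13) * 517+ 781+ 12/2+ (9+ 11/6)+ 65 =1457093/1482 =983.19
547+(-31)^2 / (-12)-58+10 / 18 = 409.47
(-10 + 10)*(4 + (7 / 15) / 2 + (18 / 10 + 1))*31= 0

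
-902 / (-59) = 902 / 59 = 15.29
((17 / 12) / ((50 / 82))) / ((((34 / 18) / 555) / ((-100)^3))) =-682650000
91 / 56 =13 / 8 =1.62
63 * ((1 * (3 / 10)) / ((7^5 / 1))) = 27 / 24010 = 0.00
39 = 39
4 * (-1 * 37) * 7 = -1036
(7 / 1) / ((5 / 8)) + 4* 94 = 387.20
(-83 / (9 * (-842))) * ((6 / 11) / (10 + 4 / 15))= 415 / 713174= 0.00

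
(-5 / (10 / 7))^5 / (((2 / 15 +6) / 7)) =-1764735 / 2944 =-599.43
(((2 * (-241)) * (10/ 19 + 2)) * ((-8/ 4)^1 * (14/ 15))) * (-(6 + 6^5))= -1680413952/ 95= -17688567.92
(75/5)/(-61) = -15/61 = -0.25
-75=-75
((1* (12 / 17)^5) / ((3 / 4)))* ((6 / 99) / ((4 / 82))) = 4534272 / 15618427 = 0.29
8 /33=0.24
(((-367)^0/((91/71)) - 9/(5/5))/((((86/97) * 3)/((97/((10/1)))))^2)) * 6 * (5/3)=-16554975547/15143310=-1093.22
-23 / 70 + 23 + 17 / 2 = 1091 / 35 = 31.17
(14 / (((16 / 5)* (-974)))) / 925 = -7 / 1441520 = -0.00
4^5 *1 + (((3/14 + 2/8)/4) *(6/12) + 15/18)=688727/672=1024.89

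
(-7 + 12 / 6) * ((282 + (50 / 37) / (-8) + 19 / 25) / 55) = -1045587 / 40700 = -25.69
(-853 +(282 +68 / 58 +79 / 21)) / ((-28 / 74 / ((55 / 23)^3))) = 1061069706125 / 51867921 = 20457.15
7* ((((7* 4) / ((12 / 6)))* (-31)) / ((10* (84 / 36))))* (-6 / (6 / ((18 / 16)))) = 5859 / 40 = 146.48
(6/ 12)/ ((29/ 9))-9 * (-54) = 28197/ 58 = 486.16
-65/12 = -5.42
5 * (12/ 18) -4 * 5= -50/ 3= -16.67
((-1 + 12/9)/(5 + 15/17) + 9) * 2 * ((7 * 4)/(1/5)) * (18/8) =57057/10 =5705.70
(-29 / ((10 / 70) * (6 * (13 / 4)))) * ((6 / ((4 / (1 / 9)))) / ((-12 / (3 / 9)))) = 0.05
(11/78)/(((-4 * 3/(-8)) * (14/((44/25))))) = 242/20475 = 0.01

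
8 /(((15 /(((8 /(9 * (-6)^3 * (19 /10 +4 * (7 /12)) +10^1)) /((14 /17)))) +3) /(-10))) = 2720 /431427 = 0.01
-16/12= -4/3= -1.33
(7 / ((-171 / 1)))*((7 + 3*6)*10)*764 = -1337000 / 171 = -7818.71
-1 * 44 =-44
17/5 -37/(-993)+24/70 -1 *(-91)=3294083/34755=94.78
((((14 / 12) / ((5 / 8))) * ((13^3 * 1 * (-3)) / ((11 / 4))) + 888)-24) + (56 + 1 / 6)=-1172729 / 330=-3553.72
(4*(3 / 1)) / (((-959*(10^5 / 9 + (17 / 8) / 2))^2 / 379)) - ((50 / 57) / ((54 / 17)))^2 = -425341829134826876228737 / 5577472968931782349599609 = -0.08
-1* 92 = -92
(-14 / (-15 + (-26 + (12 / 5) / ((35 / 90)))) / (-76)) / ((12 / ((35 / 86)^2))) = -300125 / 4111170144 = -0.00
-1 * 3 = -3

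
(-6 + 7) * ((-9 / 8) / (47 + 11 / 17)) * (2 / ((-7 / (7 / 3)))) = 0.02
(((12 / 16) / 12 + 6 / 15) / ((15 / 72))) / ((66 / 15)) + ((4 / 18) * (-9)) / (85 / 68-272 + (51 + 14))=93113 / 181060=0.51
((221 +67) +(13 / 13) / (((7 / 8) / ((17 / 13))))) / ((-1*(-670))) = 13172 / 30485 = 0.43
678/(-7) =-678/7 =-96.86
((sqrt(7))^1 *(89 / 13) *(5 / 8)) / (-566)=-445 *sqrt(7) / 58864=-0.02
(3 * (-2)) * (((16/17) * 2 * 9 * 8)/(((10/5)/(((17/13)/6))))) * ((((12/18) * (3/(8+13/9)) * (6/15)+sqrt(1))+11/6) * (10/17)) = -152.11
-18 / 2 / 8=-9 / 8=-1.12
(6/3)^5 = 32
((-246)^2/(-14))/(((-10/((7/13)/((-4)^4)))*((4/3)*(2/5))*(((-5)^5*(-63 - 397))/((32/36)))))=5043/4784000000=0.00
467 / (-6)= -467 / 6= -77.83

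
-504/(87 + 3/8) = -1344/233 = -5.77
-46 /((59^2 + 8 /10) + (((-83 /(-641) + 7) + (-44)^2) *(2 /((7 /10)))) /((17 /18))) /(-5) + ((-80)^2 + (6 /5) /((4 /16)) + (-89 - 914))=96420092456369 /17849619555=5401.80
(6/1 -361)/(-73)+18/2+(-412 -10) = -408.14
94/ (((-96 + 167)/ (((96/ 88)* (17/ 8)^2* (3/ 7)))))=122247/ 43736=2.80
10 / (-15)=-0.67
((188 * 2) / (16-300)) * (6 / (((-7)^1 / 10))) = 5640 / 497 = 11.35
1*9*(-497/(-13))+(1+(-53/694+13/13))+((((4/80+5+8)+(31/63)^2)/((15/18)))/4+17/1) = 366.99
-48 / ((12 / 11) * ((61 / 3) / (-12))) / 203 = 0.13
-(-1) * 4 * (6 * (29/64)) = 87/8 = 10.88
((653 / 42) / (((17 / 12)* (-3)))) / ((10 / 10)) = -1306 / 357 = -3.66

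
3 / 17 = 0.18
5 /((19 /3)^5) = 1215 /2476099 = 0.00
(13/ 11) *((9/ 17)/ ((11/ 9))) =1053/ 2057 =0.51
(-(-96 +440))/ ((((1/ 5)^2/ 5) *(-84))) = 10750/ 21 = 511.90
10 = 10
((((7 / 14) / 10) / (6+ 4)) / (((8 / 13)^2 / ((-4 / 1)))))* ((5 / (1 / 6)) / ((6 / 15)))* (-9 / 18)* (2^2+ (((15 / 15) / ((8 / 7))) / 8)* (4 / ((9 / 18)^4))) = 5577 / 256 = 21.79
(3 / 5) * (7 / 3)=7 / 5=1.40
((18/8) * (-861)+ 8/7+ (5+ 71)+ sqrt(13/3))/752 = -52083/21056+ sqrt(39)/2256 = -2.47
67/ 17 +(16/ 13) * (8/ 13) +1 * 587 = 1699950/ 2873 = 591.70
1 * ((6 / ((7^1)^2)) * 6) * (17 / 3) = 204 / 49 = 4.16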